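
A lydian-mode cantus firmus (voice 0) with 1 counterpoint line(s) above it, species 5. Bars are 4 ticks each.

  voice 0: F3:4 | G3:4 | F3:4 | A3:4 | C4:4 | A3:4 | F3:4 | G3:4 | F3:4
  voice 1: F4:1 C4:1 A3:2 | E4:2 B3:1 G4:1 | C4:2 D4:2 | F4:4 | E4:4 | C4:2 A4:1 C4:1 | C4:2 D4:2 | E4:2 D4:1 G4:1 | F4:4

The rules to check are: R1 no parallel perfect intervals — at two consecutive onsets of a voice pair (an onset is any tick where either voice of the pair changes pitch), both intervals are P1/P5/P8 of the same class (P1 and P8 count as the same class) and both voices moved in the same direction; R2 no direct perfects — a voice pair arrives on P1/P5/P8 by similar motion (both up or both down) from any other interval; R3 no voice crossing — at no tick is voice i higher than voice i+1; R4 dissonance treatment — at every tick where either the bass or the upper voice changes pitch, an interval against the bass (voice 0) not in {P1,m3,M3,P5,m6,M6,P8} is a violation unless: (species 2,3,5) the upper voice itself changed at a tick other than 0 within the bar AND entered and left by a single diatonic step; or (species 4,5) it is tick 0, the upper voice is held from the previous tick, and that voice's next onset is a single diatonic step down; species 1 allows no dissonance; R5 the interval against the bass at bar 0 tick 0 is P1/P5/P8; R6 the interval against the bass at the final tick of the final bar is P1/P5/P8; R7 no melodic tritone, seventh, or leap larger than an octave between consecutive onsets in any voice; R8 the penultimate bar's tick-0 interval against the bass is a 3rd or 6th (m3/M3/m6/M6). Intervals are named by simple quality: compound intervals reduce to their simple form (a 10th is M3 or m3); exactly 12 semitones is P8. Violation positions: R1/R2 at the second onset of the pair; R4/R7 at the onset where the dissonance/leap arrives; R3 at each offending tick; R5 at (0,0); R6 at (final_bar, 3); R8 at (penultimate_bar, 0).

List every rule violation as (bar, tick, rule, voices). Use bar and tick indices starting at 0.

(2, 0, R2, (0, 1))
(8, 0, R1, (0, 1))

bar 0: v0=F3 v1=F4 downbeat P8
bar 1: v0=G3 v1=E4 downbeat M6
bar 2: v0=F3 v1=C4 downbeat P5
bar 3: v0=A3 v1=F4 downbeat m6
bar 4: v0=C4 v1=E4 downbeat M3
bar 5: v0=A3 v1=C4 downbeat m3
bar 6: v0=F3 v1=C4 downbeat P5
bar 7: v0=G3 v1=E4 downbeat M6
bar 8: v0=F3 v1=F4 downbeat P8
  -> R2 @ bar 2 tick 0 v(0, 1): G3/G4 P8 -> F3/C4 P5 similar
  -> R1 @ bar 8 tick 0 v(0, 1): G3/G4 P8 -> F3/F4 P8 similar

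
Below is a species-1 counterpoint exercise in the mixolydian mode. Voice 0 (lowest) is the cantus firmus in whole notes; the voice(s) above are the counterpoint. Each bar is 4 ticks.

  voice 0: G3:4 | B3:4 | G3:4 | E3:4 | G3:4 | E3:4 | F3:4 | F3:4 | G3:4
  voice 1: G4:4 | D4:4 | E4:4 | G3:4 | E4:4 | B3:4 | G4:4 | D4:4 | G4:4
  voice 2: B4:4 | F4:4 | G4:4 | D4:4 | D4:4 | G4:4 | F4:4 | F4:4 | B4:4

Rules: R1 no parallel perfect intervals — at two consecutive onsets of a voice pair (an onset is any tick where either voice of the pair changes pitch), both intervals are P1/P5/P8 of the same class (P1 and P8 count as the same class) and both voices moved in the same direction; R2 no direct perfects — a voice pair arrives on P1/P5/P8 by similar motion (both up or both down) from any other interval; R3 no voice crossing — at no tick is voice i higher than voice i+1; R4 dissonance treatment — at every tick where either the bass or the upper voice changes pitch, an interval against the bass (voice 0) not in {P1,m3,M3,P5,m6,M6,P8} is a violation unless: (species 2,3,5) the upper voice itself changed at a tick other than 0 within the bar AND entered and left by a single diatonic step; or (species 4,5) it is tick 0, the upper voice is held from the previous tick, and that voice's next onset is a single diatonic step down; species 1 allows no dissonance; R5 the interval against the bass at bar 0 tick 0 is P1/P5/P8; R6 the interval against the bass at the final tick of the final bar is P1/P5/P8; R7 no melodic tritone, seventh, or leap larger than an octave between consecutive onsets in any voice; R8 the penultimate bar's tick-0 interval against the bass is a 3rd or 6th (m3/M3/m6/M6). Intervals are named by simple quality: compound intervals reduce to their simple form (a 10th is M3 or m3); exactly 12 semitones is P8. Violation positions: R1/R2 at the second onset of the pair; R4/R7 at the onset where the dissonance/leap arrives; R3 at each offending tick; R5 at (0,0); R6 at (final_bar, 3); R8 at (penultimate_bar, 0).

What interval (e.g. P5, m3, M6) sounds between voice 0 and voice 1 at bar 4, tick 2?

M6

voice 0=G3 voice 1=E4 -> M6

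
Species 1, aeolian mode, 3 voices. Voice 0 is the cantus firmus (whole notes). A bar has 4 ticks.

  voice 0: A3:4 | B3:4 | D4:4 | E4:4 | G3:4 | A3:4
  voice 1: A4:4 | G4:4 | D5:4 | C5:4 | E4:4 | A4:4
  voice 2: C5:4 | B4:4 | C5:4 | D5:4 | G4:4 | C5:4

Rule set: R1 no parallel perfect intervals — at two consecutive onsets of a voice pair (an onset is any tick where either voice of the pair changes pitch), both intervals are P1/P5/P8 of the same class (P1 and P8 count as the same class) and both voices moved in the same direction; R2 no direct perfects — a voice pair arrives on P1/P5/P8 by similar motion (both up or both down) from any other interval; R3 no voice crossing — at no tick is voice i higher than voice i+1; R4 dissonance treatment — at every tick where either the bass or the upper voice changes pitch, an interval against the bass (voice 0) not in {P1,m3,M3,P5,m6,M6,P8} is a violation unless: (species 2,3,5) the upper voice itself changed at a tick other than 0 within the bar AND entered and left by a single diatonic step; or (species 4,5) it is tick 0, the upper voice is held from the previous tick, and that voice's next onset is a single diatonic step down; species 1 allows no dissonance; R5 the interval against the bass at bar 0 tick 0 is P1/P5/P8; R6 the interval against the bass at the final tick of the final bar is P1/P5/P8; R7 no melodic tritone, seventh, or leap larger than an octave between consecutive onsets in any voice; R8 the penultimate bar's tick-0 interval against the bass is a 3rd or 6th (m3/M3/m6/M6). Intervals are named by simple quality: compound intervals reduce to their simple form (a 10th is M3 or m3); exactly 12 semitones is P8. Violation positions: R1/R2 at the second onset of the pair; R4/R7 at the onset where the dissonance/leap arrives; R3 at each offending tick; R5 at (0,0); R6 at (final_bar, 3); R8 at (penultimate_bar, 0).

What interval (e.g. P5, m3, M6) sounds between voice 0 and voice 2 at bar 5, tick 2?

voice 0=A3 voice 2=C5 -> m3

m3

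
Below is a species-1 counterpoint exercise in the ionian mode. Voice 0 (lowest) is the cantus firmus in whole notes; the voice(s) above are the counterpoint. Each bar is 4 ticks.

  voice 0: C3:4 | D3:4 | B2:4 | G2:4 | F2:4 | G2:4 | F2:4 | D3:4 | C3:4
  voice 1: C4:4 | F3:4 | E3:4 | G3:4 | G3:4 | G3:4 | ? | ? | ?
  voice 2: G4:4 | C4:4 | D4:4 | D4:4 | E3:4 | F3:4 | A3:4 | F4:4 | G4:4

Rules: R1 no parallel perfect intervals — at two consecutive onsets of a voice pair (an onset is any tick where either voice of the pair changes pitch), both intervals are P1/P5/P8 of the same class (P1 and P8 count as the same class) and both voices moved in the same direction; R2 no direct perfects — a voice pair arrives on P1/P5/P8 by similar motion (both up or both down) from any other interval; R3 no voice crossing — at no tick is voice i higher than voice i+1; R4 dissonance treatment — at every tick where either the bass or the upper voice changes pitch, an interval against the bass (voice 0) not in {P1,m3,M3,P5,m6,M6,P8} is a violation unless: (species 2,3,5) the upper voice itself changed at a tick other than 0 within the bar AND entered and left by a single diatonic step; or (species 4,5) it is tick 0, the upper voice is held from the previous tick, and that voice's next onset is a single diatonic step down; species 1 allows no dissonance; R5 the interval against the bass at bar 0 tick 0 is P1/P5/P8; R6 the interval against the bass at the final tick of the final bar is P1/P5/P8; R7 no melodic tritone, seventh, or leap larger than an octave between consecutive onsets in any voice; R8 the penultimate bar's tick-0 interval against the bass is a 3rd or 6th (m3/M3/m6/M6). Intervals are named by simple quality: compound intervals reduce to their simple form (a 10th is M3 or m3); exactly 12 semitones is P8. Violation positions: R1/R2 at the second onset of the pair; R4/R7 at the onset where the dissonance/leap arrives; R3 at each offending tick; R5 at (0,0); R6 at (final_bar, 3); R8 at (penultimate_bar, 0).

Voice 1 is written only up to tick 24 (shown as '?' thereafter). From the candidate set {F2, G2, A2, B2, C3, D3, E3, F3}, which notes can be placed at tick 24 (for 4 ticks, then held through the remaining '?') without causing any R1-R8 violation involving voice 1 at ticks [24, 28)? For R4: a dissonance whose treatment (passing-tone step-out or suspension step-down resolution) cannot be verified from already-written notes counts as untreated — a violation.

{D3}

F2: violates R1,R7
G2: violates R4
A2: violates R7
B2: violates R4
C3: violates R2
D3: legal
E3: violates R4
F3: violates R1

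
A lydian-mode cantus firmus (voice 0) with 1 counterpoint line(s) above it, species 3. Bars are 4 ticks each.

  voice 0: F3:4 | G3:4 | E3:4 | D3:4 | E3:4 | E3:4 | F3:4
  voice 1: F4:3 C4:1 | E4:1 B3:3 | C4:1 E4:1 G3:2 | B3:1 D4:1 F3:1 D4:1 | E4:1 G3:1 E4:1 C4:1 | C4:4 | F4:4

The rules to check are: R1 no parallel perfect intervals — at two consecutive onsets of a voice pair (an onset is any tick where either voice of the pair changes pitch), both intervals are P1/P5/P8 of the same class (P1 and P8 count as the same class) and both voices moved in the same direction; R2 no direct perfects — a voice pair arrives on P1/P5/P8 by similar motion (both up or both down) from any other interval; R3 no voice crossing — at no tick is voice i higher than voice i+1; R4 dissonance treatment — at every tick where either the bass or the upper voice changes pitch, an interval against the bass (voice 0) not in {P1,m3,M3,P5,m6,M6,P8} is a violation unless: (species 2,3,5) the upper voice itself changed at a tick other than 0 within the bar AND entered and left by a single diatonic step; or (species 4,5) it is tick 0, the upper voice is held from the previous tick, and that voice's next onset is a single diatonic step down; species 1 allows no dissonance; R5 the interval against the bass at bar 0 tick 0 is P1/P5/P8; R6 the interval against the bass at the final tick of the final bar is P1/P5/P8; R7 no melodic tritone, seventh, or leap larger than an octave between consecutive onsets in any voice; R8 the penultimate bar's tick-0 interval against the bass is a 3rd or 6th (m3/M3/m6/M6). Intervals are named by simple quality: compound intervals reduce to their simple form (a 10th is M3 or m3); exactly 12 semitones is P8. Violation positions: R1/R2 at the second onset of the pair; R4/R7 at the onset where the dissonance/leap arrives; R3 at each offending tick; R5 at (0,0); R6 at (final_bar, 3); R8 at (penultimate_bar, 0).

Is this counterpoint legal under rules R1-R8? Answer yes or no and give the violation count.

No (2 violations)

bar 0: v0=F3 v1=F4 (P8)
bar 1: v0=G3 v1=E4 (M6)
bar 2: v0=E3 v1=C4 (m6)
bar 3: v0=D3 v1=B3 (M6)
bar 4: v0=E3 v1=E4 (P8)
bar 5: v0=E3 v1=C4 (m6)
bar 6: v0=F3 v1=F4 (P8)
  R1 @ bar4.0: D3/D4 P8 -> E3/E4 P8 similar
  R2 @ bar6.0: E3/C4 m6 -> F3/F4 P8 similar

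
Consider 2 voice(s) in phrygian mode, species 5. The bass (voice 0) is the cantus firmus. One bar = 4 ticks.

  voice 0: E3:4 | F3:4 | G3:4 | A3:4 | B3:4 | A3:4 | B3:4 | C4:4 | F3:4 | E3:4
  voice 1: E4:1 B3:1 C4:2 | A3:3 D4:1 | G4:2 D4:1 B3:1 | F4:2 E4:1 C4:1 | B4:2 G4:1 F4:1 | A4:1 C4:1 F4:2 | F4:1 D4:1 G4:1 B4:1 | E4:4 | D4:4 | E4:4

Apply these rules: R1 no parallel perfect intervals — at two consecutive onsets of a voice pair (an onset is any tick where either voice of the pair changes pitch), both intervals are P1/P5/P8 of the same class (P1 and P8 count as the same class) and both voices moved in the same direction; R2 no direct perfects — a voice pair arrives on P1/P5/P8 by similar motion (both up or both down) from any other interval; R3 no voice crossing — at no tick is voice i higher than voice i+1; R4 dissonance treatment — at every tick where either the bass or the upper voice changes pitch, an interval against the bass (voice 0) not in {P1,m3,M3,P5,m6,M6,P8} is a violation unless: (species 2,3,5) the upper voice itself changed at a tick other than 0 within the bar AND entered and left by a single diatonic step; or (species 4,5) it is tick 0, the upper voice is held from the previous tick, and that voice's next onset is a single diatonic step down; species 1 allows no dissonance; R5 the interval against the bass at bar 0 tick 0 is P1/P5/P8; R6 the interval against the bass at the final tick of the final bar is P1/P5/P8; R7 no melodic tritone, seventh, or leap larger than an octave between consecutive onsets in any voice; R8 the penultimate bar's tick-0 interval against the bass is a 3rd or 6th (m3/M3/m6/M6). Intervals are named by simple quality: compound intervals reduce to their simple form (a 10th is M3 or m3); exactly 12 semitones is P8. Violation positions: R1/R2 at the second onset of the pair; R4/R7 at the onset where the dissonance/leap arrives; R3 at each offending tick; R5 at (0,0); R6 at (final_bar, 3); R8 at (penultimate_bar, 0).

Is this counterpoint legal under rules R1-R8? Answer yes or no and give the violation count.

bar 0: v0=E3 v1=E4 (P8)
bar 1: v0=F3 v1=A3 (M3)
bar 2: v0=G3 v1=G4 (P8)
bar 3: v0=A3 v1=F4 (m6)
bar 4: v0=B3 v1=B4 (P8)
bar 5: v0=A3 v1=A4 (P8)
bar 6: v0=B3 v1=F4 (TT)
bar 7: v0=C4 v1=E4 (M3)
bar 8: v0=F3 v1=D4 (M6)
bar 9: v0=E3 v1=E4 (P8)
  R2 @ bar2.0: F3/D4 M6 -> G3/G4 P8 similar
  R7 @ bar3.0: B3->F4 leap 6st
  R2 @ bar4.0: A3/C4 m3 -> B3/B4 P8 similar
  R7 @ bar4.0: C4->B4 leap 11st
  R4 @ bar4.3: B3/F4 TT untreated
  R4 @ bar6.0: B3/F4 TT untreated

No (6 violations)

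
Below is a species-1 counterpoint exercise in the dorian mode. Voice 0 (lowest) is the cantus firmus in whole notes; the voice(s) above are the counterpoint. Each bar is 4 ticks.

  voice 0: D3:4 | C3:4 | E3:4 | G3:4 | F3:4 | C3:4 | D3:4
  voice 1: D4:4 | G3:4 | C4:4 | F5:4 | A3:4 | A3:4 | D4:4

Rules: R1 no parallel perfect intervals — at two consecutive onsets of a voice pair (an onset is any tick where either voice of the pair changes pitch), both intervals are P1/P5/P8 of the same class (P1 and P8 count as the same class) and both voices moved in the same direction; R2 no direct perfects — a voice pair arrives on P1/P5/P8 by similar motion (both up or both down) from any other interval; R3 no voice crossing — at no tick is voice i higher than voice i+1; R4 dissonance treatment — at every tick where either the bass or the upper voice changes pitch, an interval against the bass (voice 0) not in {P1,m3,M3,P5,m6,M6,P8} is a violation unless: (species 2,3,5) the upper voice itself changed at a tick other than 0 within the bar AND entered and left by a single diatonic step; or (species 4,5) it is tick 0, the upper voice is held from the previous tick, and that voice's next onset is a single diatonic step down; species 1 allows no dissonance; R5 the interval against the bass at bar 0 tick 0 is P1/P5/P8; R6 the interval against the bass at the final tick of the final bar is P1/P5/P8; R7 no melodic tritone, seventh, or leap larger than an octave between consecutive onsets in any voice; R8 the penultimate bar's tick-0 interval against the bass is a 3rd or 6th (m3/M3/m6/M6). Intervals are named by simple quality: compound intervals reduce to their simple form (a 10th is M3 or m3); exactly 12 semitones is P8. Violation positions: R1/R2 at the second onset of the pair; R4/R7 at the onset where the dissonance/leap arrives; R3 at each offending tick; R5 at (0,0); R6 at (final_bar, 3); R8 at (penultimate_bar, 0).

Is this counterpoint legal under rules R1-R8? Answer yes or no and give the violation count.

No (5 violations)

bar 0: v0=D3 v1=D4 (P8)
bar 1: v0=C3 v1=G3 (P5)
bar 2: v0=E3 v1=C4 (m6)
bar 3: v0=G3 v1=F5 (m7)
bar 4: v0=F3 v1=A3 (M3)
bar 5: v0=C3 v1=A3 (M6)
bar 6: v0=D3 v1=D4 (P8)
  R2 @ bar1.0: D3/D4 P8 -> C3/G3 P5 similar
  R4 @ bar3.0: G3/F5 m7 untreated
  R7 @ bar3.0: C4->F5 leap 17st
  R7 @ bar4.0: F5->A3 leap 20st
  R2 @ bar6.0: C3/A3 M6 -> D3/D4 P8 similar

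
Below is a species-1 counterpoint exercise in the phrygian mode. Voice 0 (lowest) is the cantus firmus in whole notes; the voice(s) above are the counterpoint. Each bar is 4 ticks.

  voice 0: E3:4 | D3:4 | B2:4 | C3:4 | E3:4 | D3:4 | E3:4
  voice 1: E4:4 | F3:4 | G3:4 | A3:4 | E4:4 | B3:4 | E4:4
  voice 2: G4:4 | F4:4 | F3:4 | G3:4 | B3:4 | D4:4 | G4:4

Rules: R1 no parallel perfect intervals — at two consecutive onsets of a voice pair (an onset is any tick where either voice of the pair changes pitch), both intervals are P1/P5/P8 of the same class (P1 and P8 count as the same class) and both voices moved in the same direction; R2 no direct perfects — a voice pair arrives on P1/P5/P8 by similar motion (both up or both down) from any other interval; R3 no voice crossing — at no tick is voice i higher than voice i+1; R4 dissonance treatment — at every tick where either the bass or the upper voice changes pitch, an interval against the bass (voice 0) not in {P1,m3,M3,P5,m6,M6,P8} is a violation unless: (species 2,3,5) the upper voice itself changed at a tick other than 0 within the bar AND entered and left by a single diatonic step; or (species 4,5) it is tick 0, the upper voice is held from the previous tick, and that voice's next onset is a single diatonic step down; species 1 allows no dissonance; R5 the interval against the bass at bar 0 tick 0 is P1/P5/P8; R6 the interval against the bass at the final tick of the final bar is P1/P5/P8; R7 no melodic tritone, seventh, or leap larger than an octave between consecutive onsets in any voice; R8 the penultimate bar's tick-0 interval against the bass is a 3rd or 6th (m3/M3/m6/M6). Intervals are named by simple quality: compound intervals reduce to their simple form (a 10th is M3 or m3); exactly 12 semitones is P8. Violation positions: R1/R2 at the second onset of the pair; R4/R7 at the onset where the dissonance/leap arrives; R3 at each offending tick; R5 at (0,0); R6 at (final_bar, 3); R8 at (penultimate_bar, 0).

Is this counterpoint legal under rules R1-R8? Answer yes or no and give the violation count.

bar 0: v0=E3 v1=E4 v2=G4 (m3)
bar 1: v0=D3 v1=F3 v2=F4 (m3)
bar 2: v0=B2 v1=G3 v2=F3 (TT)
bar 3: v0=C3 v1=A3 v2=G3 (P5)
bar 4: v0=E3 v1=E4 v2=B3 (P5)
bar 5: v0=D3 v1=B3 v2=D4 (P8)
bar 6: v0=E3 v1=E4 v2=G4 (m3)
  R5 @ bar0.0: opens on m3
  R2 @ bar1.0: E4/G4 m3 -> F3/F4 P8 similar
  R7 @ bar1.0: E4->F3 leap 11st
  R3 @ bar2.0: G3 above F3
  R4 @ bar2.0: B2/F3 TT untreated
  R3 @ bar2.1: G3 above F3
  R3 @ bar2.2: G3 above F3
  R3 @ bar2.3: G3 above F3
  R2 @ bar3.0: B2/F3 TT -> C3/G3 P5 similar
  R3 @ bar3.0: A3 above G3
  R3 @ bar3.1: A3 above G3
  R3 @ bar3.2: A3 above G3
  R3 @ bar3.3: A3 above G3
  R1 @ bar4.0: C3/G3 P5 -> E3/B3 P5 similar
  R2 @ bar4.0: C3/A3 M6 -> E3/E4 P8 similar
  R3 @ bar4.0: E4 above B3
  R3 @ bar4.1: E4 above B3
  R3 @ bar4.2: E4 above B3
  R3 @ bar4.3: E4 above B3
  R8 @ bar5.0: penult P8 not 3rd/6th
  R2 @ bar6.0: D3/B3 M6 -> E3/E4 P8 similar
  R6 @ bar6.3: closes on m3

No (22 violations)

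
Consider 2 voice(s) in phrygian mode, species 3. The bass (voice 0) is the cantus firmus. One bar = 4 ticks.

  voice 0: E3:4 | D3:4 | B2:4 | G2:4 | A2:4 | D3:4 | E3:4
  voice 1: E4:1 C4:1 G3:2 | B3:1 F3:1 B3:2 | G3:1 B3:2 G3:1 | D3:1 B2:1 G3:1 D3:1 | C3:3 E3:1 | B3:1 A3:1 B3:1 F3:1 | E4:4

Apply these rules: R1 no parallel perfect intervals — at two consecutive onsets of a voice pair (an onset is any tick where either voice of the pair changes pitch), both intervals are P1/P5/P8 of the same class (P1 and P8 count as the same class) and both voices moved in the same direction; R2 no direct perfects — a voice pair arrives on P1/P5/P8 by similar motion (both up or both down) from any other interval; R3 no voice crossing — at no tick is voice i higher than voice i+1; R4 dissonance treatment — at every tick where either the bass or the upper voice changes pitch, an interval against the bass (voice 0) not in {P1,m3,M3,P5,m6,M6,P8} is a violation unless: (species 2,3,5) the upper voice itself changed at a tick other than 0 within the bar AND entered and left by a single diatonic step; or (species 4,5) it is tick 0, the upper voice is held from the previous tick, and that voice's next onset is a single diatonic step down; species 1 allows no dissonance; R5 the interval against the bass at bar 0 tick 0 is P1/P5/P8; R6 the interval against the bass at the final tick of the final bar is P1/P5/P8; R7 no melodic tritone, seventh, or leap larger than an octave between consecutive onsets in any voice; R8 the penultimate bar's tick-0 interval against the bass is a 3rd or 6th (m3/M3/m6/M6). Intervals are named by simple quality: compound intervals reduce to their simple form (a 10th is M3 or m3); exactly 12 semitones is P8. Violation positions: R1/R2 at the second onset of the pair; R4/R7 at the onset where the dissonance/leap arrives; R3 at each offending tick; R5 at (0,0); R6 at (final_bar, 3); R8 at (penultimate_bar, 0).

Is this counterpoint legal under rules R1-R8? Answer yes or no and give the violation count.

No (6 violations)

bar 0: v0=E3 v1=E4 (P8)
bar 1: v0=D3 v1=B3 (M6)
bar 2: v0=B2 v1=G3 (m6)
bar 3: v0=G2 v1=D3 (P5)
bar 4: v0=A2 v1=C3 (m3)
bar 5: v0=D3 v1=B3 (M6)
bar 6: v0=E3 v1=E4 (P8)
  R7 @ bar1.1: B3->F3 leap 6st
  R7 @ bar1.2: F3->B3 leap 6st
  R2 @ bar3.0: B2/G3 m6 -> G2/D3 P5 similar
  R7 @ bar5.3: B3->F3 leap 6st
  R2 @ bar6.0: D3/F3 m3 -> E3/E4 P8 similar
  R7 @ bar6.0: F3->E4 leap 11st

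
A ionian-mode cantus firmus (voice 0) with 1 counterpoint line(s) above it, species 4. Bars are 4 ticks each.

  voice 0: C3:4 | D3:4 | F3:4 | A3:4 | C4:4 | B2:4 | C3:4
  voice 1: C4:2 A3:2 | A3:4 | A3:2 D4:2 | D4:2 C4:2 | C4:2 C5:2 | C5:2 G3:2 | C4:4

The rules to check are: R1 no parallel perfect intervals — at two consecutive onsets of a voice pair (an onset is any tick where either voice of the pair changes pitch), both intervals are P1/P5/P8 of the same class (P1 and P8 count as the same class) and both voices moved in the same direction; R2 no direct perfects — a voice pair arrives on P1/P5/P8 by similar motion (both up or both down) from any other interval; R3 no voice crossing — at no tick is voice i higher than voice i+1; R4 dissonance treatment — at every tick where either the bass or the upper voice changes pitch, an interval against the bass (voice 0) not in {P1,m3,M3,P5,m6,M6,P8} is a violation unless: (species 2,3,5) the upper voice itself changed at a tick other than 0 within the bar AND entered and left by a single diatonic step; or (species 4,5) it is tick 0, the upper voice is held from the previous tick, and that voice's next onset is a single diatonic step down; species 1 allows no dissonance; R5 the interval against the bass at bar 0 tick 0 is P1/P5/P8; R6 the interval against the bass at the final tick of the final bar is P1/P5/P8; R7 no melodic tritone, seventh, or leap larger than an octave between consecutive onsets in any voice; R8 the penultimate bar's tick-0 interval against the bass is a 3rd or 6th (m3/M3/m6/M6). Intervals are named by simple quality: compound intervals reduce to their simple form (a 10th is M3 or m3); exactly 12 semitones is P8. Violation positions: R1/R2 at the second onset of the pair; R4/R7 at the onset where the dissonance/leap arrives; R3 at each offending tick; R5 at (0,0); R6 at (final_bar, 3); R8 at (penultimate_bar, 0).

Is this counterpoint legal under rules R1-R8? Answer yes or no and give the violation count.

No (5 violations)

bar 0: v0=C3 v1=C4 (P8)
bar 1: v0=D3 v1=A3 (P5)
bar 2: v0=F3 v1=A3 (M3)
bar 3: v0=A3 v1=D4 (P4)
bar 4: v0=C4 v1=C4 (P1)
bar 5: v0=B2 v1=C5 (m2)
bar 6: v0=C3 v1=C4 (P8)
  R4 @ bar5.0: B2/C5 m2 untreated
  R7 @ bar5.0: C4->B2 leap 13st
  R8 @ bar5.0: penult m2 not 3rd/6th
  R7 @ bar5.2: C5->G3 leap 17st
  R2 @ bar6.0: B2/G3 m6 -> C3/C4 P8 similar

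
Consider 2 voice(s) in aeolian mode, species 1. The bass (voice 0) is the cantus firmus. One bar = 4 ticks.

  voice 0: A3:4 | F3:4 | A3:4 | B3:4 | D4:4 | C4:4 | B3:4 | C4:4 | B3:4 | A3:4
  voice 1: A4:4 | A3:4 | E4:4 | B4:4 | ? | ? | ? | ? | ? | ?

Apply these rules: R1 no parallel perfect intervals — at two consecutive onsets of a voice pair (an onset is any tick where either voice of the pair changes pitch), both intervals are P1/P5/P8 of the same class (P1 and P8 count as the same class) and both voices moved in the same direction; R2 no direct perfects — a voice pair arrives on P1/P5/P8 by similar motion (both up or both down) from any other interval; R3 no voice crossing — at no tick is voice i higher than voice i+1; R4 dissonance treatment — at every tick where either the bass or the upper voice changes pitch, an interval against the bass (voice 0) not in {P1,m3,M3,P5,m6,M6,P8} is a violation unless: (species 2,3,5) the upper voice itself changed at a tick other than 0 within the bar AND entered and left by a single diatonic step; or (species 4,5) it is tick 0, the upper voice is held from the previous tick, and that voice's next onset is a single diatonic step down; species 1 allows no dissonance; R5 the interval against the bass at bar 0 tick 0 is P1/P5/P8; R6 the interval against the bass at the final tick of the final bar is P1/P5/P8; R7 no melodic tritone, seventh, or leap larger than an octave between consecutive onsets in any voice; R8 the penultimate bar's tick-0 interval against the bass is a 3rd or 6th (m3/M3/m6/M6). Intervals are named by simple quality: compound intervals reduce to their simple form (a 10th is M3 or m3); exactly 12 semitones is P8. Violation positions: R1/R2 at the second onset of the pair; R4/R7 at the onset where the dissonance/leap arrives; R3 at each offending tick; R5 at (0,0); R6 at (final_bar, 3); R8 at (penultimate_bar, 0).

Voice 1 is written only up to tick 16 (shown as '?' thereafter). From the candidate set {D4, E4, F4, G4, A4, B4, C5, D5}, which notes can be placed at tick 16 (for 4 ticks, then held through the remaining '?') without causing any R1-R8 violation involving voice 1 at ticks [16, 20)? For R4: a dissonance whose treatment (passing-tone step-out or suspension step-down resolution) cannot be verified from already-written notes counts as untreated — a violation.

{A4, B4, D4}

D4: legal
E4: violates R4
F4: violates R7
G4: violates R4
A4: legal
B4: legal
C5: violates R4
D5: violates R1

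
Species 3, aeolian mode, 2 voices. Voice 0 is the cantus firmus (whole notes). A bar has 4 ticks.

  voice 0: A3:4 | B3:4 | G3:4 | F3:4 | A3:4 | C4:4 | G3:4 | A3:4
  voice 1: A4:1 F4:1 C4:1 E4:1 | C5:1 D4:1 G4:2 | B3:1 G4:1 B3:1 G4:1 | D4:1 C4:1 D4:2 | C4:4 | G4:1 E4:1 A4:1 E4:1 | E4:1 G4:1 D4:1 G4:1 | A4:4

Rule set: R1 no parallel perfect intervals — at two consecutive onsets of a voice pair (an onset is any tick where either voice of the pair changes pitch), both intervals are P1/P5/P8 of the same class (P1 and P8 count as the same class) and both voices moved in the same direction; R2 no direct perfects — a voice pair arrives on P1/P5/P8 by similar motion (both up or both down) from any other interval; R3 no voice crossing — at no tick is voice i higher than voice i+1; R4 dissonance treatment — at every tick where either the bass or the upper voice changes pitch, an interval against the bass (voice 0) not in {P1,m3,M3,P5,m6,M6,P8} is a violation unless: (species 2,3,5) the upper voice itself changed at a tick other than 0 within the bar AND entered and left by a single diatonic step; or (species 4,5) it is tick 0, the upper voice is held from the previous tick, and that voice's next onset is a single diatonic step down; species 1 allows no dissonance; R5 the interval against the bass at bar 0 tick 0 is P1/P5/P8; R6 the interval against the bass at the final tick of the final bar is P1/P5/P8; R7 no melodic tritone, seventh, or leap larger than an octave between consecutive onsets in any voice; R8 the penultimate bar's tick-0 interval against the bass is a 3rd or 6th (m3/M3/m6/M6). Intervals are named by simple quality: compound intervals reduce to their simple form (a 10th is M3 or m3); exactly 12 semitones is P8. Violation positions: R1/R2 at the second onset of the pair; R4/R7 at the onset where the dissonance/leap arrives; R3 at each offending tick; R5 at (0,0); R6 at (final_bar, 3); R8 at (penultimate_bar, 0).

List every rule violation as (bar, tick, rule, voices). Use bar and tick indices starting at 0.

(1, 0, R4, (0, 1))
(1, 1, R7, (1,))
(5, 0, R2, (0, 1))
(7, 0, R1, (0, 1))

bar 0: v0=A3 v1=A4 downbeat P8
bar 1: v0=B3 v1=C5 downbeat m2
bar 2: v0=G3 v1=B3 downbeat M3
bar 3: v0=F3 v1=D4 downbeat M6
bar 4: v0=A3 v1=C4 downbeat m3
bar 5: v0=C4 v1=G4 downbeat P5
bar 6: v0=G3 v1=E4 downbeat M6
bar 7: v0=A3 v1=A4 downbeat P8
  -> R4 @ bar 1 tick 0 v(0, 1): B3/C5 m2 untreated
  -> R7 @ bar 1 tick 1 v(1,): C5->D4 leap 10st
  -> R2 @ bar 5 tick 0 v(0, 1): A3/C4 m3 -> C4/G4 P5 similar
  -> R1 @ bar 7 tick 0 v(0, 1): G3/G4 P8 -> A3/A4 P8 similar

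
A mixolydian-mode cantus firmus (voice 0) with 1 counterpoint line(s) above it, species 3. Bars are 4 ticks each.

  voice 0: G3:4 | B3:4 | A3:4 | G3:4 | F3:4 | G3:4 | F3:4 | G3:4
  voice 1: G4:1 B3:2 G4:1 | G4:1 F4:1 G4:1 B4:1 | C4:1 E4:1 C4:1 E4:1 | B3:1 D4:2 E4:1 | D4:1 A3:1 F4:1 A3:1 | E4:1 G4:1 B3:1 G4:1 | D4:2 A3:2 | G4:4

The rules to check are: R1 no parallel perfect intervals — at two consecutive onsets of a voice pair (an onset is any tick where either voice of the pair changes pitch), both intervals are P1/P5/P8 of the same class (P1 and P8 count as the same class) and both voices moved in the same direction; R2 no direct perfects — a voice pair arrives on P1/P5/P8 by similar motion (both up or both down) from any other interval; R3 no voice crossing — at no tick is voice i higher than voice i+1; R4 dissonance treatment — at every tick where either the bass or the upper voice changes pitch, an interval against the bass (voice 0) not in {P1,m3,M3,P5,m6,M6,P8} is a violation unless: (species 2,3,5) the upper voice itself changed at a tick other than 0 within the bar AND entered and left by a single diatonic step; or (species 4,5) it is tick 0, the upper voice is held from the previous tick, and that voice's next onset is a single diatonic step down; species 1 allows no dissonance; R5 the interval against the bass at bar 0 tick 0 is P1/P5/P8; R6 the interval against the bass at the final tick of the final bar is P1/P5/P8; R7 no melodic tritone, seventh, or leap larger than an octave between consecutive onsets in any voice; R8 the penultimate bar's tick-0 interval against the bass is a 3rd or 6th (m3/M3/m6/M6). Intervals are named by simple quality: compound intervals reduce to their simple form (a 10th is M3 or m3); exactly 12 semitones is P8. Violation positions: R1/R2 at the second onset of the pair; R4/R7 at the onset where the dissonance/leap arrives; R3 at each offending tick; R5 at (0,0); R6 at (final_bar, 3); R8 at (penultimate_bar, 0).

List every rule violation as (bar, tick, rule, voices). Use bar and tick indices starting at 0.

bar 0: v0=G3 v1=G4 downbeat P8
bar 1: v0=B3 v1=G4 downbeat m6
bar 2: v0=A3 v1=C4 downbeat m3
bar 3: v0=G3 v1=B3 downbeat M3
bar 4: v0=F3 v1=D4 downbeat M6
bar 5: v0=G3 v1=E4 downbeat M6
bar 6: v0=F3 v1=D4 downbeat M6
bar 7: v0=G3 v1=G4 downbeat P8
  -> R7 @ bar 2 tick 0 v(1,): B4->C4 leap 11st
  -> R2 @ bar 7 tick 0 v(0, 1): F3/A3 M3 -> G3/G4 P8 similar
  -> R7 @ bar 7 tick 0 v(1,): A3->G4 leap 10st

(2, 0, R7, (1,))
(7, 0, R2, (0, 1))
(7, 0, R7, (1,))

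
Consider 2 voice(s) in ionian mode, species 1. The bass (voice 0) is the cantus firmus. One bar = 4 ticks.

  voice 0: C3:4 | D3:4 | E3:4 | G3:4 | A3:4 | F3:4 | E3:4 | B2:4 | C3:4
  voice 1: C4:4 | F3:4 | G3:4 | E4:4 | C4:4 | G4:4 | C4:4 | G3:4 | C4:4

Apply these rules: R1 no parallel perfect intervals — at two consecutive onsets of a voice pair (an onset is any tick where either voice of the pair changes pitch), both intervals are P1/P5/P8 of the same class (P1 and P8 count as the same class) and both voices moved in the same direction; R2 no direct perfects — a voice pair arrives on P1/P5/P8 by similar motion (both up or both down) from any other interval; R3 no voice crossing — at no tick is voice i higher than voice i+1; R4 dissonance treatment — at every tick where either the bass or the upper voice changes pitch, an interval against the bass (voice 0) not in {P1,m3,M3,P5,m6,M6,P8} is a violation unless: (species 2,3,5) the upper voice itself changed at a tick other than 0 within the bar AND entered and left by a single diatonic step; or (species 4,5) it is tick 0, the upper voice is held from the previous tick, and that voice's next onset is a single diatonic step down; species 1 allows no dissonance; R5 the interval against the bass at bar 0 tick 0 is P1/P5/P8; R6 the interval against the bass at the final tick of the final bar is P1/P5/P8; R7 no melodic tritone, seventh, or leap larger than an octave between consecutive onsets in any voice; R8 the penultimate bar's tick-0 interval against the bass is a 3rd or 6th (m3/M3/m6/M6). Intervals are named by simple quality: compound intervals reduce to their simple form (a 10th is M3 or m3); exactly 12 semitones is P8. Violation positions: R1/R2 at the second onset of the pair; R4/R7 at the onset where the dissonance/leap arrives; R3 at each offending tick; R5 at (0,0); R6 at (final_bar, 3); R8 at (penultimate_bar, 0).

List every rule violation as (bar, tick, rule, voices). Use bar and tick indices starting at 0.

bar 0: v0=C3 v1=C4 downbeat P8
bar 1: v0=D3 v1=F3 downbeat m3
bar 2: v0=E3 v1=G3 downbeat m3
bar 3: v0=G3 v1=E4 downbeat M6
bar 4: v0=A3 v1=C4 downbeat m3
bar 5: v0=F3 v1=G4 downbeat M2
bar 6: v0=E3 v1=C4 downbeat m6
bar 7: v0=B2 v1=G3 downbeat m6
bar 8: v0=C3 v1=C4 downbeat P8
  -> R4 @ bar 5 tick 0 v(0, 1): F3/G4 M2 untreated
  -> R2 @ bar 8 tick 0 v(0, 1): B2/G3 m6 -> C3/C4 P8 similar

(5, 0, R4, (0, 1))
(8, 0, R2, (0, 1))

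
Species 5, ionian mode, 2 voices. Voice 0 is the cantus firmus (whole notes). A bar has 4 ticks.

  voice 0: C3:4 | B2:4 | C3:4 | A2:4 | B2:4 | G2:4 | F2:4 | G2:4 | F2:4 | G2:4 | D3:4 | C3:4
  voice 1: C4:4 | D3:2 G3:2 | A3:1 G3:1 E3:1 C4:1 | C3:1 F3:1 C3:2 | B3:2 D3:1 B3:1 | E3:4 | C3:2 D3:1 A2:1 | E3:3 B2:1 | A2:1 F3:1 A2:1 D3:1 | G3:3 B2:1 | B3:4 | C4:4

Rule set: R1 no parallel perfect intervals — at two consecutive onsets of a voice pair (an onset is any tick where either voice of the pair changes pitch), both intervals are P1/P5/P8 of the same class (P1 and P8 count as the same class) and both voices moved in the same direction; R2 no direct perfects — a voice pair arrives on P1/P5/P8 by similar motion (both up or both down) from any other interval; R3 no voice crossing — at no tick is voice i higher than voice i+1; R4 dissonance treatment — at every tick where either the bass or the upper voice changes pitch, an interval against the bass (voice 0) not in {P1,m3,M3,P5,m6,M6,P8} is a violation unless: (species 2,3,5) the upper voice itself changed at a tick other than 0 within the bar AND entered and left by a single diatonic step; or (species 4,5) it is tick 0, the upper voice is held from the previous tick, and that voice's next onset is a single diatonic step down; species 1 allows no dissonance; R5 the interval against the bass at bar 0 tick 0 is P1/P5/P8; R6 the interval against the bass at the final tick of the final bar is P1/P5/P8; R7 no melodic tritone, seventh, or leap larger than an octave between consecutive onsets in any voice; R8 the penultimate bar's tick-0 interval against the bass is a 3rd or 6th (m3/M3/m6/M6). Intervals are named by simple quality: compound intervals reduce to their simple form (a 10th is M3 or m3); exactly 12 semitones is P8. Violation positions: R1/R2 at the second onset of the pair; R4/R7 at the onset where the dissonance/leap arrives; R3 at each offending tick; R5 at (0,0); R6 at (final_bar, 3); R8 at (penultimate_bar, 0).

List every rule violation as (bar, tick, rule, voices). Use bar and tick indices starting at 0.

(1, 0, R7, (1,))
(4, 0, R2, (0, 1))
(4, 0, R7, (1,))
(6, 0, R2, (0, 1))
(9, 0, R2, (0, 1))

bar 0: v0=C3 v1=C4 downbeat P8
bar 1: v0=B2 v1=D3 downbeat m3
bar 2: v0=C3 v1=A3 downbeat M6
bar 3: v0=A2 v1=C3 downbeat m3
bar 4: v0=B2 v1=B3 downbeat P8
bar 5: v0=G2 v1=E3 downbeat M6
bar 6: v0=F2 v1=C3 downbeat P5
bar 7: v0=G2 v1=E3 downbeat M6
bar 8: v0=F2 v1=A2 downbeat M3
bar 9: v0=G2 v1=G3 downbeat P8
bar 10: v0=D3 v1=B3 downbeat M6
bar 11: v0=C3 v1=C4 downbeat P8
  -> R7 @ bar 1 tick 0 v(1,): C4->D3 leap 10st
  -> R2 @ bar 4 tick 0 v(0, 1): A2/C3 m3 -> B2/B3 P8 similar
  -> R7 @ bar 4 tick 0 v(1,): C3->B3 leap 11st
  -> R2 @ bar 6 tick 0 v(0, 1): G2/E3 M6 -> F2/C3 P5 similar
  -> R2 @ bar 9 tick 0 v(0, 1): F2/D3 M6 -> G2/G3 P8 similar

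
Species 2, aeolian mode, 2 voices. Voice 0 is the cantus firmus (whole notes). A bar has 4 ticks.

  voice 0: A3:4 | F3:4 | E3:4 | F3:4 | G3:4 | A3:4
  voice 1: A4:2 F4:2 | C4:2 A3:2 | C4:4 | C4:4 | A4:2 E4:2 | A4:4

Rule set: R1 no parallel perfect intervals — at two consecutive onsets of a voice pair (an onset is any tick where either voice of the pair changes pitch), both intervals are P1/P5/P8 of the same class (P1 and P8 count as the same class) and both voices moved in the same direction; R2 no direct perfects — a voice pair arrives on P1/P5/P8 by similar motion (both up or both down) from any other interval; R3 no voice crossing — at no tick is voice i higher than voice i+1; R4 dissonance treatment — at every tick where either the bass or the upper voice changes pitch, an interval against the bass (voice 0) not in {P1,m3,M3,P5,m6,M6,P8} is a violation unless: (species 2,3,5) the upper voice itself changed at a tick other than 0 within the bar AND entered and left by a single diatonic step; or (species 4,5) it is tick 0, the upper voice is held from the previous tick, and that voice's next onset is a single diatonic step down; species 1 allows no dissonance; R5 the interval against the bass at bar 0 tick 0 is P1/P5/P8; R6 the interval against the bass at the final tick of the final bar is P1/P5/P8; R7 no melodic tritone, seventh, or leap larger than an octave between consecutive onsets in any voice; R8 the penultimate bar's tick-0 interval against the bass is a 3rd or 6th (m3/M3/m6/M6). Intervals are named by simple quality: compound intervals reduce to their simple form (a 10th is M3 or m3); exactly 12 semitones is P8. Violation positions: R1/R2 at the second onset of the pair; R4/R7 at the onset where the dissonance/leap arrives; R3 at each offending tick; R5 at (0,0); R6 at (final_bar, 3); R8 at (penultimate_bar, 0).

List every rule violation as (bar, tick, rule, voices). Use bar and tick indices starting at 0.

(1, 0, R2, (0, 1))
(4, 0, R4, (0, 1))
(4, 0, R8, (0, 1))
(5, 0, R2, (0, 1))

bar 0: v0=A3 v1=A4 downbeat P8
bar 1: v0=F3 v1=C4 downbeat P5
bar 2: v0=E3 v1=C4 downbeat m6
bar 3: v0=F3 v1=C4 downbeat P5
bar 4: v0=G3 v1=A4 downbeat M2
bar 5: v0=A3 v1=A4 downbeat P8
  -> R2 @ bar 1 tick 0 v(0, 1): A3/F4 m6 -> F3/C4 P5 similar
  -> R4 @ bar 4 tick 0 v(0, 1): G3/A4 M2 untreated
  -> R8 @ bar 4 tick 0 v(0, 1): penult M2 not 3rd/6th
  -> R2 @ bar 5 tick 0 v(0, 1): G3/E4 M6 -> A3/A4 P8 similar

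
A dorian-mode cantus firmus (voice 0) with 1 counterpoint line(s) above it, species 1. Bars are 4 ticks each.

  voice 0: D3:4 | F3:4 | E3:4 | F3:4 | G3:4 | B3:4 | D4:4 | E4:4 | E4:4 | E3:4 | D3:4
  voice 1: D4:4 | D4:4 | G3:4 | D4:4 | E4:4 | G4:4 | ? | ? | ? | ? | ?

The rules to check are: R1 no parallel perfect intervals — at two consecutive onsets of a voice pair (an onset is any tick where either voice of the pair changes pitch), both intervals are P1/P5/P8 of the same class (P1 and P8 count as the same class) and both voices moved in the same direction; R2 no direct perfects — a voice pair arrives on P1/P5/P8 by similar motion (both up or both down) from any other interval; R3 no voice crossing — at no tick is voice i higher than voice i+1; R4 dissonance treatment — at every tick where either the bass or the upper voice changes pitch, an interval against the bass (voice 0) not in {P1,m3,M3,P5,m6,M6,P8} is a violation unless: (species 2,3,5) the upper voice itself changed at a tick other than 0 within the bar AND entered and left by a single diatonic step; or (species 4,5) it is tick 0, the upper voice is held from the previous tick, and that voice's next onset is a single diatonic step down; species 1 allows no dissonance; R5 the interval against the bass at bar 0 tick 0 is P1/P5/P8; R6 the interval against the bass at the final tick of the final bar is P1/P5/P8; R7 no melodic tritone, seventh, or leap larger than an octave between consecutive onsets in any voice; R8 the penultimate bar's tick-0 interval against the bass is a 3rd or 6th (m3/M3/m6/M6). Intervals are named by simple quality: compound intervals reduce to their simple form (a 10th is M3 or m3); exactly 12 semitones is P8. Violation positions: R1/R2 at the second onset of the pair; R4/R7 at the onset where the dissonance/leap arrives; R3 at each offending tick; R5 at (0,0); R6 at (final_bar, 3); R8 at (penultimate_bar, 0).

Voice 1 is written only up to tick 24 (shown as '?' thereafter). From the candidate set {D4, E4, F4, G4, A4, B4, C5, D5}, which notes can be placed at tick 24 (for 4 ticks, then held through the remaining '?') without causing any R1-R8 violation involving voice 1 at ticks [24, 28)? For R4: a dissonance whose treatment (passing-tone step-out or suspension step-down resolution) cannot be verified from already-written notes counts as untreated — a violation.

D4: legal
E4: violates R4
F4: legal
G4: violates R4
A4: violates R2
B4: legal
C5: violates R4
D5: violates R2

{B4, D4, F4}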